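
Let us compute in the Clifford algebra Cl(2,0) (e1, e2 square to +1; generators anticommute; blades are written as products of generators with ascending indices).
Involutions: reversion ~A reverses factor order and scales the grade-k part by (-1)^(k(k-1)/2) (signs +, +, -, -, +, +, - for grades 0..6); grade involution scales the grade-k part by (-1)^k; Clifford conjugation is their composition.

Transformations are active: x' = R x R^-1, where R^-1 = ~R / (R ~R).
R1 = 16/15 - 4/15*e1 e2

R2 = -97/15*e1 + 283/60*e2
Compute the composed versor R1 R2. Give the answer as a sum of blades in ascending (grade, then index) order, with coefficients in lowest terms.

Distribute over the terms of R1 (each basis-blade product reordered to ascending indices, repeated generators contracted through their squares):
(16/15) R2 = -1552/225*e1 + 1132/225*e2
(-4/15*e1 e2) R2 = -283/225*e1 - 388/225*e2
Summing the partial products and collecting blades:
Answer: -367/45*e1 + 248/75*e2


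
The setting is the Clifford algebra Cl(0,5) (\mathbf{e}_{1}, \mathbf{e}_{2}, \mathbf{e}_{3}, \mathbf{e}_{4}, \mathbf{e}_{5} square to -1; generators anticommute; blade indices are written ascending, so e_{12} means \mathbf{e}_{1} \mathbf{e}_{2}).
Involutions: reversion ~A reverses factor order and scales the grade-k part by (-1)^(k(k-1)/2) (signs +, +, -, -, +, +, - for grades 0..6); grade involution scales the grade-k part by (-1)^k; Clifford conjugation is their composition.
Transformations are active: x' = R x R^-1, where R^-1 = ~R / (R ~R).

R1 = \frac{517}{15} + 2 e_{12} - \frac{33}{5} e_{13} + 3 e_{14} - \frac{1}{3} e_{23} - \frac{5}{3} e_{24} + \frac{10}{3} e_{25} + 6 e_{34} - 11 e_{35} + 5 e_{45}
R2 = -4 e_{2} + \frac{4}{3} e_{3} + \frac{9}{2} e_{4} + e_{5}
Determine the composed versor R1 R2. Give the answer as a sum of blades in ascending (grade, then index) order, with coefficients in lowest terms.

Distribute over the terms of R2 (each basis-blade product reordered to ascending indices, repeated generators contracted through their squares):
R1 (-4 e_{2}) = 8 e_{1} - \frac{2068}{15} e_{2} + \frac{4}{3} e_{3} + \frac{20}{3} e_{4} - \frac{40}{3} e_{5} - \frac{132}{5} e_{123} + 12 e_{124} - 24 e_{234} + 44 e_{235} - 20 e_{245}
R1 (\frac{4}{3} e_{3}) = \frac{44}{5} e_{1} + \frac{4}{9} e_{2} + \frac{2068}{45} e_{3} + 8 e_{4} - \frac{44}{3} e_{5} + \frac{8}{3} e_{123} - 4 e_{134} + \frac{20}{9} e_{234} - \frac{40}{9} e_{235} + \frac{20}{3} e_{345}
R1 (\frac{9}{2} e_{4}) = -\frac{27}{2} e_{1} + \frac{15}{2} e_{2} - 27 e_{3} + \frac{1551}{10} e_{4} + \frac{45}{2} e_{5} + 9 e_{124} - \frac{297}{10} e_{134} - \frac{3}{2} e_{234} - 15 e_{245} + \frac{99}{2} e_{345}
R1 (e_{5}) = -\frac{10}{3} e_{2} + 11 e_{3} - 5 e_{4} + \frac{517}{15} e_{5} + 2 e_{125} - \frac{33}{5} e_{135} + 3 e_{145} - \frac{1}{3} e_{235} - \frac{5}{3} e_{245} + 6 e_{345}
Summing the partial products and collecting blades:
Answer: \frac{33}{10} e_{1} - \frac{11993}{90} e_{2} + \frac{1408}{45} e_{3} + \frac{4943}{30} e_{4} + \frac{869}{30} e_{5} - \frac{356}{15} e_{123} + 21 e_{124} + 2 e_{125} - \frac{337}{10} e_{134} - \frac{33}{5} e_{135} + 3 e_{145} - \frac{419}{18} e_{234} + \frac{353}{9} e_{235} - \frac{110}{3} e_{245} + \frac{373}{6} e_{345}


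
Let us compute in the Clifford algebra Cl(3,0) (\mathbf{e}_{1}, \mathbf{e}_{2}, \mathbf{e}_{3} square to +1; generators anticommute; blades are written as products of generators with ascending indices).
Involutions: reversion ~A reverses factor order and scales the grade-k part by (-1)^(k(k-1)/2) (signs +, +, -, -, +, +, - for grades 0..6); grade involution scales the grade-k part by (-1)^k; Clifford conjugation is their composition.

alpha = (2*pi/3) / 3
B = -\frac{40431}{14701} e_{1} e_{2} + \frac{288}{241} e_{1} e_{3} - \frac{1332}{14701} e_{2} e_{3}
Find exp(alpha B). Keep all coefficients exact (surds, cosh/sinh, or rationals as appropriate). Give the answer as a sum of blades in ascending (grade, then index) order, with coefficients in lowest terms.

B^2 term by term: the squares give (-\frac{40431}{14701})^2*(e_{1} e_{2})^2 + (\frac{288}{241})^2*(e_{1} e_{3})^2 + (-\frac{1332}{14701})^2*(e_{2} e_{3})^2 = \frac{1634665761}{216119401}*(-1) + \frac{82944}{58081}*(-1) + \frac{1774224}{216119401}*(-1) = -9 (each basis 2-blade squares to minus the product of its generators' squares); cross terms between blades sharing an index anticommute and cancel. So B^2 = -9.
B^2 = -9 — since the square is negative, the closed form is circular: l = 3, alpha*l = \frac{2 \pi}{3}, so exp(alpha B) = cos(\frac{2 \pi}{3}) + (sin(\frac{2 \pi}{3})/3)*B = - \frac{1}{2} + (\frac{\sqrt{3}}{6})*B.
Answer: - \frac{1}{2} - \frac{13477 \sqrt{3}}{29402} e_{1} e_{2} + \frac{48 \sqrt{3}}{241} e_{1} e_{3} - \frac{222 \sqrt{3}}{14701} e_{2} e_{3}


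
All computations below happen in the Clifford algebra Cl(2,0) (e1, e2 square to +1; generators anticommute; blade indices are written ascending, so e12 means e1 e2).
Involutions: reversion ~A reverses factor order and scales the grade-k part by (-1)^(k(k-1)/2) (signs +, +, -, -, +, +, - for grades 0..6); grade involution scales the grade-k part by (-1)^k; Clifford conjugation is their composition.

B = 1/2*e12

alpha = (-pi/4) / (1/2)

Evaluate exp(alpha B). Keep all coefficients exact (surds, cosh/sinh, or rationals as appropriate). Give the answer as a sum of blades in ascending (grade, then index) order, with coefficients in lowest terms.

B^2 = (1/2)^2*(e12)^2 = 1/4*(-1) = -1/4 (a basis 2-blade squares to minus the product of its generators' squares).
B^2 = -1/4 — B^2 < 0, so the exponential closes trigonometrically: l = 1/2, alpha*l = -pi/4, so exp(alpha B) = cos(-pi/4) + (sin(-pi/4)/(1/2))*B = sqrt(2)/2 + (-sqrt(2))*B.
Answer: sqrt(2)/2 - sqrt(2)/2*e12


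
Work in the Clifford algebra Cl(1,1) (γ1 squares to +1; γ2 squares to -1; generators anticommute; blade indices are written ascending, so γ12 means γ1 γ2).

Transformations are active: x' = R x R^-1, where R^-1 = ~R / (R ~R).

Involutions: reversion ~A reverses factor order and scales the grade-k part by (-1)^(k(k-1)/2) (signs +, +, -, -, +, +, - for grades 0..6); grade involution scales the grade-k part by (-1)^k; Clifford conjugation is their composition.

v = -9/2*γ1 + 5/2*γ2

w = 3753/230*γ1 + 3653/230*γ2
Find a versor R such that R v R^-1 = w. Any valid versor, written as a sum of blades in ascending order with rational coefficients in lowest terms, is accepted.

A norm check does it: q(v) = q(w) = 14, hence R = v + w = 1359/115*γ1 + 2114/115*γ2 realises the map — parallel part kept, (v - w)/2 negated, v carried to w.
Answer: 1359/115*γ1 + 2114/115*γ2


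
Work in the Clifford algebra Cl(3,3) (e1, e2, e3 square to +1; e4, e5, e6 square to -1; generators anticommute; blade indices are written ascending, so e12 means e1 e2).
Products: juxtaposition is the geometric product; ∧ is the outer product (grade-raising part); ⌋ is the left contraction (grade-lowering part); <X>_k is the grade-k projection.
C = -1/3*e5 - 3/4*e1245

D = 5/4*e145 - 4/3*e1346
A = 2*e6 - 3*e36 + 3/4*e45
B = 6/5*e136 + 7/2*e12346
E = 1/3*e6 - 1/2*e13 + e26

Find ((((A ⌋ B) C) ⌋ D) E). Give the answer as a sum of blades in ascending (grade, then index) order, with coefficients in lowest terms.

step 1: -18/5*e1 - 12/5*e13 + 21/2*e124 - 7*e1234
step 2: -63/8*e5 + 6/5*e15 + 21/4*e35 + 4/5*e135 + 27/10*e245 - 7/2*e1245 + 9/5*e2345 + 7/3*e12345
step 3: -3/2*e4 + 315/32*e14
step 4: -315/64*e34 - 1/2*e46 + 3/4*e134 + 105/32*e146 + 3/2*e246 - 315/32*e1246
Answer: -315/64*e34 - 1/2*e46 + 3/4*e134 + 105/32*e146 + 3/2*e246 - 315/32*e1246


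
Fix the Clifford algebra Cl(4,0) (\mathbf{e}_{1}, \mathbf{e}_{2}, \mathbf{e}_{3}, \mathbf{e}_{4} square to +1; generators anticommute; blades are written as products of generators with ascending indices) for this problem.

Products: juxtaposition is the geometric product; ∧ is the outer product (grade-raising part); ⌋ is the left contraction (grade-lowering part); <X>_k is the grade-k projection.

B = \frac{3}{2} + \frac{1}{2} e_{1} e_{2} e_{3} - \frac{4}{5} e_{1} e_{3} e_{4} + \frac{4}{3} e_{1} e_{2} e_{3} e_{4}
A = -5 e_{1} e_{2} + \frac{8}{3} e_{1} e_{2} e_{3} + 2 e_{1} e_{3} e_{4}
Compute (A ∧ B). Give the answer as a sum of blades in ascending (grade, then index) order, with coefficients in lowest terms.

step 1: -\frac{15}{2} e_{1} e_{2} + 4 e_{1} e_{2} e_{3} + 3 e_{1} e_{3} e_{4}
Answer: -\frac{15}{2} e_{1} e_{2} + 4 e_{1} e_{2} e_{3} + 3 e_{1} e_{3} e_{4}


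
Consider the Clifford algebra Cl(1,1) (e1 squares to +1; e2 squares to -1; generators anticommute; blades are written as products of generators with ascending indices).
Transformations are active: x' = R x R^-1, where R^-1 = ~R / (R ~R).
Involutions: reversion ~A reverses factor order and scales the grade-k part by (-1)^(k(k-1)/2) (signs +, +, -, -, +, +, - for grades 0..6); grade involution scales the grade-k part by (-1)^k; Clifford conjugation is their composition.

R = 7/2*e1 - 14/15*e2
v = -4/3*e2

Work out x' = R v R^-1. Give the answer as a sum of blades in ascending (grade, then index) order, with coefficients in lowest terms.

~R = 7/2*e1 - 14/15*e2, and R ~R = 10241/900, so R^-1 = ~R / (10241/900).
R v = -56/45 - 14/3*e1 e2
Answer: -160/209*e1 + 964/627*e2


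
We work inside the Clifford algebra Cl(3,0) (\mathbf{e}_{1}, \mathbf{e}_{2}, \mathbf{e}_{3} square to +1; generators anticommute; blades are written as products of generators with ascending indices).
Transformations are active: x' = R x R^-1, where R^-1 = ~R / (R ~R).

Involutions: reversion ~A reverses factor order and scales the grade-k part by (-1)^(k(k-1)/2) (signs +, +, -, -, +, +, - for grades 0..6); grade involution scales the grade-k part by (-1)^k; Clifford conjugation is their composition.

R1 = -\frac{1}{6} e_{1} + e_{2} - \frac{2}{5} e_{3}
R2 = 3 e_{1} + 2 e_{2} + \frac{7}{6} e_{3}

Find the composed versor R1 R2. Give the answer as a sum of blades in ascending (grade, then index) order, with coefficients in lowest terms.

Distribute over the terms of R1 (each basis-blade product reordered to ascending indices, repeated generators contracted through their squares):
(-\frac{1}{6} e_{1}) R2 = -\frac{1}{2} - \frac{1}{3} e_{1} e_{2} - \frac{7}{36} e_{1} e_{3}
(e_{2}) R2 = 2 - 3 e_{1} e_{2} + \frac{7}{6} e_{2} e_{3}
(-\frac{2}{5} e_{3}) R2 = -\frac{7}{15} + \frac{6}{5} e_{1} e_{3} + \frac{4}{5} e_{2} e_{3}
Summing the partial products and collecting blades:
Answer: \frac{31}{30} - \frac{10}{3} e_{1} e_{2} + \frac{181}{180} e_{1} e_{3} + \frac{59}{30} e_{2} e_{3}


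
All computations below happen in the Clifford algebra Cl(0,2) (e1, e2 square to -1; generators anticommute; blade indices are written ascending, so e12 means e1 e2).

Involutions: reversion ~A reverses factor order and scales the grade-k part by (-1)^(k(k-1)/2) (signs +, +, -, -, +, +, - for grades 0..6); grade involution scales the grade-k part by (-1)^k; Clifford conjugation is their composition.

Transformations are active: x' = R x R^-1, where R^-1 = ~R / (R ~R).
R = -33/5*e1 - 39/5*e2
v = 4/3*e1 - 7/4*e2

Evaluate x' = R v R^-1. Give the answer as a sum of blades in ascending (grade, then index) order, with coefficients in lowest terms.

~R = -33/5*e1 - 39/5*e2, and R ~R = -522/5, so R^-1 = ~R / (-522/5).
R v = -97/20 + 439/20*e12
Answer: -1129/580*e1 + 446/435*e2


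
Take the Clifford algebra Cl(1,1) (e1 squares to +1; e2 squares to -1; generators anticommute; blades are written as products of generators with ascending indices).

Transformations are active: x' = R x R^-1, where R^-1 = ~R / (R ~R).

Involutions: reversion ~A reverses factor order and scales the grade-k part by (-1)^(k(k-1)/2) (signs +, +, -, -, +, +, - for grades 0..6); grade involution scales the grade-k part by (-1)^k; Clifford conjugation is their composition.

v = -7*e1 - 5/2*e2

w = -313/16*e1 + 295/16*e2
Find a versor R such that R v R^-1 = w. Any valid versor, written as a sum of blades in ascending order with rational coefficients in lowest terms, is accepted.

Take R = v + w = -425/16*e1 + 255/16*e2. Because q(v) = q(w) = 171/4, conjugation by R sends v exactly to w.
Answer: -425/16*e1 + 255/16*e2


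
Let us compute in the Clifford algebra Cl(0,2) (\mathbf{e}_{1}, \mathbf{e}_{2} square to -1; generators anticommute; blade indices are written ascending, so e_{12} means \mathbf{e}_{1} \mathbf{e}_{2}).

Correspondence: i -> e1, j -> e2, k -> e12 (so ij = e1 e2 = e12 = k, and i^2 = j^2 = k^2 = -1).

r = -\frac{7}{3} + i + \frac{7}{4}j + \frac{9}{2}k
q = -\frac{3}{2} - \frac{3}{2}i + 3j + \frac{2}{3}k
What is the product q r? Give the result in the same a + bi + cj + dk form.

In blades: q = -\frac{3}{2} - \frac{3}{2} e_{1} + 3 e_{2} + \frac{2}{3} e_{12}, r = -\frac{7}{3} + e_{1} + \frac{7}{4} e_{2} + \frac{9}{2} e_{12}.
Distribute q over r term by term (generator squares from the signature, products reordered to ascending indices): (-\frac{3}{2})*r = \frac{7}{2} - \frac{3}{2} e_{1} - \frac{21}{8} e_{2} - \frac{27}{4} e_{12}; (-\frac{3}{2} e_{1})*r = \frac{3}{2} + \frac{7}{2} e_{1} + \frac{27}{4} e_{2} - \frac{21}{8} e_{12}; (3 e_{2})*r = -\frac{21}{4} + \frac{27}{2} e_{1} - 7 e_{2} - 3 e_{12}; (\frac{2}{3} e_{12})*r = -3 - \frac{7}{6} e_{1} + \frac{2}{3} e_{2} - \frac{14}{9} e_{12}.
Sum: -\frac{13}{4} + \frac{43}{3} e_{1} - \frac{53}{24} e_{2} - \frac{1003}{72} e_{12}; translating back through the correspondence:
Answer: -\frac{13}{4} + \frac{43}{3}i - \frac{53}{24}j - \frac{1003}{72}k


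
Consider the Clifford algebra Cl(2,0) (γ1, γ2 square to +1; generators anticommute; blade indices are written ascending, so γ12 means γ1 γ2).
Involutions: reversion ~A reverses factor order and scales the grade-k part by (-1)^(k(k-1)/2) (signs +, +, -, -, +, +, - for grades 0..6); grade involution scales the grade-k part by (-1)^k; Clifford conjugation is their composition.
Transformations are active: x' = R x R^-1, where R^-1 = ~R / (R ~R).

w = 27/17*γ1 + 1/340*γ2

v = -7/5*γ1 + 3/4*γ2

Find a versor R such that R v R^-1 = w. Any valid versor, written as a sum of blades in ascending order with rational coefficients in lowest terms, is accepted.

Equal squares first: v^2 = w^2 = 1009/400. Then v + w = 16/85*γ1 + 64/85*γ2 is a versor taking v to w, provided it is invertible.
Answer: 16/85*γ1 + 64/85*γ2


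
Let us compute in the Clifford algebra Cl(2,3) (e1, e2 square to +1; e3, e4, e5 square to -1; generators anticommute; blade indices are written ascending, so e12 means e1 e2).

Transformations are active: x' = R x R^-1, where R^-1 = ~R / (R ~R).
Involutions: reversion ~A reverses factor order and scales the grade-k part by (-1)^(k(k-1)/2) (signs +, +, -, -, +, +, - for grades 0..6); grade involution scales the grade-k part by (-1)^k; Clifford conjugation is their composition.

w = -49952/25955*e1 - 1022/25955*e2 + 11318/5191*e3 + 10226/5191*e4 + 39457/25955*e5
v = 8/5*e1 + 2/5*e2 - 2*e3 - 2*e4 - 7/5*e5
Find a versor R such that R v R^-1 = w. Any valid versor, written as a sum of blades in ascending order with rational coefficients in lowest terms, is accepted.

Take R = v + w = -8424/25955*e1 + 1872/5191*e2 + 936/5191*e3 - 156/5191*e4 + 624/5191*e5. Because q(v) = q(w) = -181/25, conjugation by R sends v exactly to w.
Answer: -8424/25955*e1 + 1872/5191*e2 + 936/5191*e3 - 156/5191*e4 + 624/5191*e5


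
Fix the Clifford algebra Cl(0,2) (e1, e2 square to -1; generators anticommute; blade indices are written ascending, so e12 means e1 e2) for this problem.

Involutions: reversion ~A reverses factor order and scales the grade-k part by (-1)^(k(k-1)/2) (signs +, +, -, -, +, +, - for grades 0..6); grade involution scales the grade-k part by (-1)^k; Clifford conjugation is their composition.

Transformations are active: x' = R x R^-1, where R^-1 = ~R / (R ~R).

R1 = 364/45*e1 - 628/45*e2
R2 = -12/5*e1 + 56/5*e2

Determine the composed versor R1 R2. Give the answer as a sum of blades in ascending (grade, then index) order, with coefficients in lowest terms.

Distribute over the terms of R1 (each basis-blade product reordered to ascending indices, repeated generators contracted through their squares):
(364/45*e1) R2 = 1456/75 + 20384/225*e12
(-628/45*e2) R2 = 35168/225 - 2512/75*e12
Summing the partial products and collecting blades:
Answer: 39536/225 + 12848/225*e12


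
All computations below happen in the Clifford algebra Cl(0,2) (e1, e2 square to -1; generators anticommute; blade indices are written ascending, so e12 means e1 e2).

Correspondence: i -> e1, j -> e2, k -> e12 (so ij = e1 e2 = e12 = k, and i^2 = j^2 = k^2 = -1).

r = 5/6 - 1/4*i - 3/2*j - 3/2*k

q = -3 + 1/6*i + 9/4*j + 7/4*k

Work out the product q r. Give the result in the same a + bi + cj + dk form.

In blades: q = -3 + 1/6*e1 + 9/4*e2 + 7/4*e12, r = 5/6 - 1/4*e1 - 3/2*e2 - 3/2*e12.
Distribute q over r term by term (generator squares from the signature, products reordered to ascending indices): (-3)*r = -5/2 + 3/4*e1 + 9/2*e2 + 9/2*e12; (1/6*e1)*r = 1/24 + 5/36*e1 + 1/4*e2 - 1/4*e12; (9/4*e2)*r = 27/8 - 27/8*e1 + 15/8*e2 + 9/16*e12; (7/4*e12)*r = 21/8 + 21/8*e1 - 7/16*e2 + 35/24*e12.
Sum: 85/24 + 5/36*e1 + 99/16*e2 + 301/48*e12; translating back through the correspondence:
Answer: 85/24 + 5/36*i + 99/16*j + 301/48*k


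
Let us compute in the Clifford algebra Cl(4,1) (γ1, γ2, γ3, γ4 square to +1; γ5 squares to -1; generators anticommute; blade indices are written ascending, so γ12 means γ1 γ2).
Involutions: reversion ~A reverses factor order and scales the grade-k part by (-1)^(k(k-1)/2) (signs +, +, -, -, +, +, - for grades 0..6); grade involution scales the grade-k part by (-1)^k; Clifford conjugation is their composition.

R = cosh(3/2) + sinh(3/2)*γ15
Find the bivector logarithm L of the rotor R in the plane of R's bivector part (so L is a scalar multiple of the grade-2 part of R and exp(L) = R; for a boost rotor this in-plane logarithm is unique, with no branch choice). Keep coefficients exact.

The scalar part of R is cosh(3/2), which fixes the rapidity magnitude through cosh (cosh is even, so it cannot fix the sign — the bivector part carries that); dividing the bivector part by sinh of the rapidity gives the plane, and L = rapidity * plane, where the joint sign ambiguity of (rapidity, plane) cancels in the product.
Concretely: cosh(rapidity) = cosh(3/2) gives rapidity = ±3/2, and since rapidity/sinh(rapidity) is even the sign is immaterial: L = (rapidity/sinh(rapidity)) * <R>_2 = (3/(2*sinh(3/2))) * <R>_2.
Answer: 3/2*γ15


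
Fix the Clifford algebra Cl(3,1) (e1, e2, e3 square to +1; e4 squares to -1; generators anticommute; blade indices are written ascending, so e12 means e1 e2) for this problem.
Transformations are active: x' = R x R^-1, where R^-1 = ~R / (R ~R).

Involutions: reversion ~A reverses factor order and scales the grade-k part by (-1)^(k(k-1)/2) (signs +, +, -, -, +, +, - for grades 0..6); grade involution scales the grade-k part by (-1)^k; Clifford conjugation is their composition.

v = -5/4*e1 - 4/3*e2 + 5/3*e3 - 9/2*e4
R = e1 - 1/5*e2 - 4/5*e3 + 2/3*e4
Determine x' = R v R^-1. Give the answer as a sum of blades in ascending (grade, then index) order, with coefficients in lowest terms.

~R = e1 - 1/5*e2 - 4/5*e3 + 2/3*e4, and R ~R = 278/225, so R^-1 = ~R / (278/225).
R v = 41/60 - 19/12*e12 + 2/3*e13 - 11/3*e14 - 7/5*e23 + 161/90*e24 + 112/45*e34
Answer: 655/278*e1 + 1855/1668*e2 - 1064/417*e3 + 728/139*e4


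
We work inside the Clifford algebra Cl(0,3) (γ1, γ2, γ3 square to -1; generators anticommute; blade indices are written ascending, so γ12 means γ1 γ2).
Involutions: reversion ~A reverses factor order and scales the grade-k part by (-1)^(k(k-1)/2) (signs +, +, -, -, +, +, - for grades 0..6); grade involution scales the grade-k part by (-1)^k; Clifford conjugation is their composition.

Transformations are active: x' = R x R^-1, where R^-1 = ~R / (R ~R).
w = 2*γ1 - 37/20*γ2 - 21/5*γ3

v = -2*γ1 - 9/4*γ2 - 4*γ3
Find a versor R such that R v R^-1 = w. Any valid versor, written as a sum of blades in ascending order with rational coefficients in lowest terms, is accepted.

Since q(v) = q(w) = -401/16, the sum R = v + w = -41/10*γ2 - 41/5*γ3 does the job whenever invertible.
Answer: -41/10*γ2 - 41/5*γ3


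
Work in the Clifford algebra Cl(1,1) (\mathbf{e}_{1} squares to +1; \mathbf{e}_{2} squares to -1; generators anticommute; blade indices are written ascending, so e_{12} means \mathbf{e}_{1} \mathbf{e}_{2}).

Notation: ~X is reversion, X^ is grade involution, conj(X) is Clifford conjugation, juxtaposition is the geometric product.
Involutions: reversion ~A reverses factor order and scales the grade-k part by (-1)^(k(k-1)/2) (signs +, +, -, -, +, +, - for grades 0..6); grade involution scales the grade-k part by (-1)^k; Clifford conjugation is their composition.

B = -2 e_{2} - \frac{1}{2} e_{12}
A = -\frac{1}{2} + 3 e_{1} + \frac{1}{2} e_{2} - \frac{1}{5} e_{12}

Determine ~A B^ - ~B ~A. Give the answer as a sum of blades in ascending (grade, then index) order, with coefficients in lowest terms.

first term: -\frac{11}{10} - \frac{13}{20} e_{1} - \frac{5}{2} e_{2} + \frac{25}{4} e_{12}
second term: \frac{11}{10} - \frac{13}{20} e_{1} - \frac{1}{2} e_{2} + \frac{23}{4} e_{12}
Answer: -\frac{11}{5} - 2 e_{2} + \frac{1}{2} e_{12}


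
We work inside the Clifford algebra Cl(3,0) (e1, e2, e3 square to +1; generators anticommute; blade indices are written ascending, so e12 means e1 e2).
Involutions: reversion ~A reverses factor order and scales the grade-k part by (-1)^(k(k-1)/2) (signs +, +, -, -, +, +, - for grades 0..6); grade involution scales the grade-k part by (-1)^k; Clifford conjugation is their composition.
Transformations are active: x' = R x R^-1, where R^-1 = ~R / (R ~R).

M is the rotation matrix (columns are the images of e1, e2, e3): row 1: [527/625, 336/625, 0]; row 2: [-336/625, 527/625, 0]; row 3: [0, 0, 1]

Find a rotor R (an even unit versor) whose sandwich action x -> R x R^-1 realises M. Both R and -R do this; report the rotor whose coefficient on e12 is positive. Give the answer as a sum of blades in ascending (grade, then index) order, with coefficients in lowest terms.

Method: write R = a + b12*e12 + b13*e13 + b23*e23 with a^2 + b12^2 + b13^2 + b23^2 = 1 (so R^-1 = ~R). Expanding the columns R e_j ~R gives tr M = 4a^2 - 1 and, from the antisymmetric part, M21 - M12 = -4a*b12, M13 - M31 = 4a*b13, M32 - M23 = -4a*b23.
Here tr M = 1679/625, so a^2 = (1 + tr M)/4 = 576/625 and a = ±24/25. Taking a = 24/25: M21 - M12 = -672/625, M13 - M31 = 0, M32 - M23 = 0, giving b12 = 7/25, b13 = 0, b23 = 0, i.e. R = 24/25 + 7/25*e12.
Its e12 coefficient is already positive.
Answer: 24/25 + 7/25*e12. Sheet selection: the two-to-one cover makes ±R indistinguishable at the matrix level (trace 1679/625), so uniqueness comes from the required sign on e12.


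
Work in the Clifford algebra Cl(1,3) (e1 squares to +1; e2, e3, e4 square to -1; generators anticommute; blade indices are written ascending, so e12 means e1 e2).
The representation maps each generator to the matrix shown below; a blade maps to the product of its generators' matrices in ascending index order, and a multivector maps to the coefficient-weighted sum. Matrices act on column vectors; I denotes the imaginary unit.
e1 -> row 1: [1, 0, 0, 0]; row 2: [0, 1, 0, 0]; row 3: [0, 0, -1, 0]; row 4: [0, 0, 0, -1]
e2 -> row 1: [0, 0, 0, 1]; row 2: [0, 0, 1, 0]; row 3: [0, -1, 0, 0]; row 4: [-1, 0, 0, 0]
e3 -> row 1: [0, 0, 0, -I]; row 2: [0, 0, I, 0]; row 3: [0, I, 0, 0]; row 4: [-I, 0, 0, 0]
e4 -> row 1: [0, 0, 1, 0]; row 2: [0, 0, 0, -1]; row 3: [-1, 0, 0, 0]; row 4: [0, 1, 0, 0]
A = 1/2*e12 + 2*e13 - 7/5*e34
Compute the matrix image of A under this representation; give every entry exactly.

Bivector images (products of the table entries): rho(e12) = rho(e1)rho(e2) = row 1: [0, 0, 0, 1]; row 2: [0, 0, 1, 0]; row 3: [0, 1, 0, 0]; row 4: [1, 0, 0, 0]; rho(e13) = rho(e1)rho(e3) = row 1: [0, 0, 0, -I]; row 2: [0, 0, I, 0]; row 3: [0, -I, 0, 0]; row 4: [I, 0, 0, 0]; rho(e34) = rho(e3)rho(e4) = row 1: [0, -I, 0, 0]; row 2: [-I, 0, 0, 0]; row 3: [0, 0, 0, -I]; row 4: [0, 0, -I, 0].
M = (1/2)*rho(e12) + (2)*rho(e13) + (-7/5)*rho(e34), summed entrywise:
Answer: row 1: [0, 7*I/5, 0, 1/2 - 2*I]; row 2: [7*I/5, 0, 1/2 + 2*I, 0]; row 3: [0, 1/2 - 2*I, 0, 7*I/5]; row 4: [1/2 + 2*I, 0, 7*I/5, 0]


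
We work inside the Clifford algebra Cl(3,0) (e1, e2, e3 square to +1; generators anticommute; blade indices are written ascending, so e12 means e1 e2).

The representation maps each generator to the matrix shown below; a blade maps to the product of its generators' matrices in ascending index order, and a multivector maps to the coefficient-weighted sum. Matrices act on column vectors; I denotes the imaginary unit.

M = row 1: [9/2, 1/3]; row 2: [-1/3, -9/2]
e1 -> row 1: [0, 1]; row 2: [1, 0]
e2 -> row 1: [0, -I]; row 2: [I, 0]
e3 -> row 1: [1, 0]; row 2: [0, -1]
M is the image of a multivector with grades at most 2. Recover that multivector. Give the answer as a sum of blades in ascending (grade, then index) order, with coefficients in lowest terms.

Method: 1, rho(e1), rho(e2), rho(e3) form a trace-orthogonal basis of the 2x2 complex matrices (tr(X Y) = 2 if X = Y, else 0), so M = m0*1 + m1*rho(e1) + m2*rho(e2) + m3*rho(e3) with m0 = tr(M)/2 = 0, m1 = tr(M rho(e1))/2 = 0, m2 = tr(M rho(e2))/2 = I/3, m3 = tr(M rho(e3))/2 = 9/2.
Multiplying table entries, the bivector images are rho(e12) = I*rho(e3), rho(e13) = -I*rho(e2), rho(e23) = I*rho(e1); with real blade coefficients the real parts of m0..m3 are the coefficients of 1, e1, e2, e3 and the imaginary parts give the bivectors (e23: Im m1, e13: -Im m2, e12: Im m3).
Answer: 9/2*e3 - 1/3*e13


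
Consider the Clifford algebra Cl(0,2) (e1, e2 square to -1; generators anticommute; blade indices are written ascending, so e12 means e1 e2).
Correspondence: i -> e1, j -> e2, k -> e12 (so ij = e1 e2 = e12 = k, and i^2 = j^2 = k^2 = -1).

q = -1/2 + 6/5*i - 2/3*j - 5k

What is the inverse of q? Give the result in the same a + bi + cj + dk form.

In blades: q = -1/2 + 6/5*e1 - 2/3*e2 - 5*e12.
With qbar = -1/2 - 6/5*e1 + 2/3*e2 + 5*e12 (scalar fixed, mapped units negated), q qbar = 24421/900 (the sum of squared coefficients), so q^-1 = qbar / (24421/900) = -450/24421 - 1080/24421*e1 + 600/24421*e2 + 4500/24421*e12; translating back:
Answer: -450/24421 - 1080/24421*i + 600/24421*j + 4500/24421*k


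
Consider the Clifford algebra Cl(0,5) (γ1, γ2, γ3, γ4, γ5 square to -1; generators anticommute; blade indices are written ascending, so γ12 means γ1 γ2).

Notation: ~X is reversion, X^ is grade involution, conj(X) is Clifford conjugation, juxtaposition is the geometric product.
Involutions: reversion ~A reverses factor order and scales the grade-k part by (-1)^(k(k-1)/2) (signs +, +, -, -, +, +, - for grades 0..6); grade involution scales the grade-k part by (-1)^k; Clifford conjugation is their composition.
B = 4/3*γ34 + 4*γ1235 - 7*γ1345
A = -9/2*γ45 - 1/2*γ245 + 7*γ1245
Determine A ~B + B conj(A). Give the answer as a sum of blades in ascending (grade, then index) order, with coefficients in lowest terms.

first term: -63/2*γ13 + 49*γ23 + 28*γ34 + 6*γ35 + 7/2*γ123 + 2*γ134 + 2/3*γ235 + 18*γ1234 - 28/3*γ1235
second term: 63/2*γ13 - 49*γ23 - 28*γ34 - 6*γ35 + 7/2*γ123 + 2*γ134 + 2/3*γ235 + 18*γ1234 - 28/3*γ1235
Answer: 7*γ123 + 4*γ134 + 4/3*γ235 + 36*γ1234 - 56/3*γ1235


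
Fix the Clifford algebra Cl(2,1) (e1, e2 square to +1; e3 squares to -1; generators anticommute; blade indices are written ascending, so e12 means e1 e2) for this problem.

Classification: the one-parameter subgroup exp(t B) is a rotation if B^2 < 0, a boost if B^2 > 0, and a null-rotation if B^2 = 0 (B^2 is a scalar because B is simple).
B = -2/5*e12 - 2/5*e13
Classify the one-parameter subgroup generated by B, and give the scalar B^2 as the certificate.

B^2 term by term: the squares give (-2/5)^2*(e12)^2 + (-2/5)^2*(e13)^2 = 4/25*(-1) + 4/25*(+1) = 0 (each basis 2-blade squares to minus the product of its generators' squares); cross terms between blades sharing an index anticommute and cancel. So B^2 = 0.
Answer: null-rotation, certificate B^2 = 0. The class reads off the invariant scalar 0 directly.


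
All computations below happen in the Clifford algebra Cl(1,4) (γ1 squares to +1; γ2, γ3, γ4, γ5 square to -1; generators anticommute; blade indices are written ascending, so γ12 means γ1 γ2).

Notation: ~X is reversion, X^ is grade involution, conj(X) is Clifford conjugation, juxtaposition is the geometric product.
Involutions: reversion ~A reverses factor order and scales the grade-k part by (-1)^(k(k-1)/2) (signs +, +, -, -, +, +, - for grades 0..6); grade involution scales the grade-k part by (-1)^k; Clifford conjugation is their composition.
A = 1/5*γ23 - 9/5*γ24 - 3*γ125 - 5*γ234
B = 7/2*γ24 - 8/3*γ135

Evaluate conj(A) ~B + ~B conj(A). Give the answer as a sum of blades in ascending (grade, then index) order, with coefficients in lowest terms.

first term: 63/10 + 35/2*γ3 - 8*γ23 + 7/10*γ34 + 8/15*γ125 - 21/2*γ145 + 40/3*γ1245 - 24/5*γ12345
second term: 63/10 + 35/2*γ3 + 8*γ23 - 7/10*γ34 - 8/15*γ125 + 21/2*γ145 + 40/3*γ1245 - 24/5*γ12345
Answer: 63/5 + 35*γ3 + 80/3*γ1245 - 48/5*γ12345


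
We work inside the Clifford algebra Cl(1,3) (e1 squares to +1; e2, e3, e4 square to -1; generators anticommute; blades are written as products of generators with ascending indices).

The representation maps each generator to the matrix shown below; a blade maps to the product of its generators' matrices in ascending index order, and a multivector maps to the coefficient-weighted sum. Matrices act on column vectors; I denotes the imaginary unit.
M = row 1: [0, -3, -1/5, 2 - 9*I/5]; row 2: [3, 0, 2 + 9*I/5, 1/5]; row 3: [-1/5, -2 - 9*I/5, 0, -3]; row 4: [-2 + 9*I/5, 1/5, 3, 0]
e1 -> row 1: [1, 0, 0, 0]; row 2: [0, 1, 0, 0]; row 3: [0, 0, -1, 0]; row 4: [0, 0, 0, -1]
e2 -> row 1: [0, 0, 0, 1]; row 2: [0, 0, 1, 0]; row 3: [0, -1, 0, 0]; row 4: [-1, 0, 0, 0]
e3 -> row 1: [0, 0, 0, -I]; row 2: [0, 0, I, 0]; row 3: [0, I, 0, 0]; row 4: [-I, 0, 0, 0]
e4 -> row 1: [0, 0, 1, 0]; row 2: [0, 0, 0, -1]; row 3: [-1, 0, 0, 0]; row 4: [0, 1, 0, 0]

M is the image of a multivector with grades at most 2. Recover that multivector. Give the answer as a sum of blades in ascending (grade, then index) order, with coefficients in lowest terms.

Method: the blade images are trace-orthogonal — tr(rho(e_A) rho(e_B)^-1) = 4 if A = B and 0 otherwise — and rho(e_A)^-1 = (e_A)^2 * rho(e_A) with (e_A)^2 = +1 or -1, so the coefficient of e_A in the preimage is (e_A)^2 * tr(M rho(e_A))/4.
Nonzero projections over blades of grade <= 2: e2: (e2)^2 = -1, tr(M rho(e2)) = -8, coefficient 2; e1 e3: (e1 e3)^2 = +1, tr(M rho(e1 e3)) = 36/5, coefficient 9/5; e1 e4: (e1 e4)^2 = +1, tr(M rho(e1 e4)) = -4/5, coefficient -1/5; e2 e4: (e2 e4)^2 = -1, tr(M rho(e2 e4)) = 12, coefficient -3. Every other blade of grade <= 2 projects to 0.
Answer: 2*e2 + 9/5*e1 e3 - 1/5*e1 e4 - 3*e2 e4


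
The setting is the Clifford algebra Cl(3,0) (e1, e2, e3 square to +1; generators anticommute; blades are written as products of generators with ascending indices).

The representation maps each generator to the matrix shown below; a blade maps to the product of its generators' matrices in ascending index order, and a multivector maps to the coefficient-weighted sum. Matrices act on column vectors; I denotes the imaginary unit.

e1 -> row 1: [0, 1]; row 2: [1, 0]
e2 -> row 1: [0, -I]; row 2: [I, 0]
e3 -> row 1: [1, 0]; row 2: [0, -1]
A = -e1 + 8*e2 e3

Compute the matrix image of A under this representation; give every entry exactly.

Bivector images (products of the table entries): rho(e2 e3) = rho(e2)rho(e3) = row 1: [0, I]; row 2: [I, 0].
M = (-1)*rho(e1) + (8)*rho(e2 e3), summed entrywise:
Answer: row 1: [0, -1 + 8*I]; row 2: [-1 + 8*I, 0]


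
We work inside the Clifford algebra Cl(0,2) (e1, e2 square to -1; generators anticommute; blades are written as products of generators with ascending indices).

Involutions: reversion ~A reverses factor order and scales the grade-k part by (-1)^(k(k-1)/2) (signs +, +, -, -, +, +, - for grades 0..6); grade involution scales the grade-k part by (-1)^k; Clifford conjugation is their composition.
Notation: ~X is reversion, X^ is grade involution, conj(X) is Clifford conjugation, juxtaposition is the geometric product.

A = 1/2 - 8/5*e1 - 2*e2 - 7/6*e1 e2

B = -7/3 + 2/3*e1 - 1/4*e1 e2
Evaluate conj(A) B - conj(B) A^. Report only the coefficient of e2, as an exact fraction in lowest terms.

first term: -233/120 - 39/10*e1 - 157/45*e2 - 301/72*e1 e2
second term: 23/120 - 137/30*e1 - 227/45*e2 + 109/72*e1 e2
Answer: 14/9


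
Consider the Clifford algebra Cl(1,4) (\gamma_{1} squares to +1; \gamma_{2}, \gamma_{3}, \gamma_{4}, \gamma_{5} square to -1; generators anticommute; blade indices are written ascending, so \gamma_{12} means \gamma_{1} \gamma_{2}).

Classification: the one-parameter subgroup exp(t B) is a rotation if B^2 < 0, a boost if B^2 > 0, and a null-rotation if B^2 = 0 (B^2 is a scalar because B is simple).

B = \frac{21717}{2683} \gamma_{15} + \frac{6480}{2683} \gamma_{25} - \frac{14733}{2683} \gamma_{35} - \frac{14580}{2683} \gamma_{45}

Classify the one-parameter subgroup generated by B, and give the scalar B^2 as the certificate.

B^2 term by term: the squares give (\frac{21717}{2683})^2*(\gamma_{15})^2 + (\frac{6480}{2683})^2*(\gamma_{25})^2 + (-\frac{14733}{2683})^2*(\gamma_{35})^2 + (-\frac{14580}{2683})^2*(\gamma_{45})^2 = \frac{471628089}{7198489}*(+1) + \frac{41990400}{7198489}*(-1) + \frac{217061289}{7198489}*(-1) + \frac{212576400}{7198489}*(-1) = 0 (each basis 2-blade squares to minus the product of its generators' squares); cross terms between blades sharing an index anticommute and cancel. So B^2 = 0.
Answer: null-rotation, certificate B^2 = 0. Certificate logic: 0 is a conjugation-invariant scalar, so its sign fixes rotation versus boost versus null-rotation outright.


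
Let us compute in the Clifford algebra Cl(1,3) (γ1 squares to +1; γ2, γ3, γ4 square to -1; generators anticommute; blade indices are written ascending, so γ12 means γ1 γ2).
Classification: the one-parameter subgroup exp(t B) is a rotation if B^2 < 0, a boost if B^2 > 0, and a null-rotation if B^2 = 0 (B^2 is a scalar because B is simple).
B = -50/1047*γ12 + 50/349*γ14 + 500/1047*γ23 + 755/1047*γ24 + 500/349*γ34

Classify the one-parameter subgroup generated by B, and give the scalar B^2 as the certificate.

B^2 term by term: the squares give (-50/1047)^2*(γ12)^2 + (50/349)^2*(γ14)^2 + (500/1047)^2*(γ23)^2 + (755/1047)^2*(γ24)^2 + (500/349)^2*(γ34)^2 = 2500/1096209*(+1) + 2500/121801*(+1) + 250000/1096209*(-1) + 570025/1096209*(-1) + 250000/121801*(-1) = -25/9 (each basis 2-blade squares to minus the product of its generators' squares); cross terms between blades sharing an index anticommute and cancel; the commuting (index-disjoint) pairs give grade-4 terms 2*c*c'*(blade product), which cancel blade by blade — γ1234: -50000/365403 + 50000/365403 = 0 — confirming B is simple. So B^2 = -25/9.
Answer: rotation, certificate B^2 = -25/9. Certificate logic: -25/9 is a conjugation-invariant scalar, so its sign fixes rotation versus boost versus null-rotation outright.


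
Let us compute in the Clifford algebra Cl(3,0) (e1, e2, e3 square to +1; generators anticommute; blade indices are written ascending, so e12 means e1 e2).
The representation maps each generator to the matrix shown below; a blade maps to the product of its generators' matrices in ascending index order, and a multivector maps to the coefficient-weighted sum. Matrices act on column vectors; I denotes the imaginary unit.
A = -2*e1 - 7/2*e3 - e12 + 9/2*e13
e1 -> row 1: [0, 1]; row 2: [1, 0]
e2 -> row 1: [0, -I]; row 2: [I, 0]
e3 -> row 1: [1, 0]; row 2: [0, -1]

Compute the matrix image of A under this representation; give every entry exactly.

Bivector images (products of the table entries): rho(e12) = rho(e1)rho(e2) = row 1: [I, 0]; row 2: [0, -I]; rho(e13) = rho(e1)rho(e3) = row 1: [0, -1]; row 2: [1, 0].
M = (-2)*rho(e1) + (-7/2)*rho(e3) + (-1)*rho(e12) + (9/2)*rho(e13), summed entrywise:
Answer: row 1: [-7/2 - I, -13/2]; row 2: [5/2, 7/2 + I]


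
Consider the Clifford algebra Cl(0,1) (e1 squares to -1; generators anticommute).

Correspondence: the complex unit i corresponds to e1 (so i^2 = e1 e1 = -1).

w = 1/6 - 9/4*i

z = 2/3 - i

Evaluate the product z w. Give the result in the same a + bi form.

In blades: z = 2/3 - e1, w = 1/6 - 9/4*e1.
Distribute z over w term by term (generator squares from the signature, products reordered to ascending indices): (2/3)*w = 1/9 - 3/2*e1; (-e1)*w = -9/4 - 1/6*e1.
Sum: -77/36 - 5/3*e1; translating back through the correspondence:
Answer: -77/36 - 5/3*i


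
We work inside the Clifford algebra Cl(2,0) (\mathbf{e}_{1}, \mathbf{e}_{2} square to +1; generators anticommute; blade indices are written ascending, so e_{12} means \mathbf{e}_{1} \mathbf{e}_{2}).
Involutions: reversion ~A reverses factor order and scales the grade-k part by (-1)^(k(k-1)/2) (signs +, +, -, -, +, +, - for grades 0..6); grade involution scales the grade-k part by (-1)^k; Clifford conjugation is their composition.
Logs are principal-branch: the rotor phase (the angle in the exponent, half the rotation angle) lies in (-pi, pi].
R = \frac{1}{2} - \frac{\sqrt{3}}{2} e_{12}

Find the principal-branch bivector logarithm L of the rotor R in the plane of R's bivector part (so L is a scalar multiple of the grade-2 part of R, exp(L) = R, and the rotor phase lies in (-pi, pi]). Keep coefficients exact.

The scalar part of R is \frac{1}{2}, and that scalar determines the rotor phase on the principal branch; recovering the unit plane as bivector-part over sine of the phase gives L = phase * plane.
Concretely: cos(phase) = \frac{1}{2} gives phase = ±\frac{\pi}{3}, and since phase/sin(phase) is even the sign is immaterial: L = (phase/sin(phase)) * <R>_2 = (\frac{2 \sqrt{3} \pi}{9}) * <R>_2.
Answer: - \frac{\pi}{3} e_{12}


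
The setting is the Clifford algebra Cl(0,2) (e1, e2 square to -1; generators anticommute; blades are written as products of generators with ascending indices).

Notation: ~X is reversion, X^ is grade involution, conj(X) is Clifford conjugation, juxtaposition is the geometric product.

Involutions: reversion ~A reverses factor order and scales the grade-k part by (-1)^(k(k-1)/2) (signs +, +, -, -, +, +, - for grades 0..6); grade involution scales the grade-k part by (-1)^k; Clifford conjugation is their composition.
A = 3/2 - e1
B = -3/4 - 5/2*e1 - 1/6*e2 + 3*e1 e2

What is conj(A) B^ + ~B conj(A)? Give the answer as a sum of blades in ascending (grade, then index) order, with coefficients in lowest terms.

first term: -29/8 + 3*e1 - 11/4*e2 + 14/3*e1 e2
second term: 11/8 - 9/2*e1 - 13/4*e2 - 13/3*e1 e2
Answer: -9/4 - 3/2*e1 - 6*e2 + 1/3*e1 e2


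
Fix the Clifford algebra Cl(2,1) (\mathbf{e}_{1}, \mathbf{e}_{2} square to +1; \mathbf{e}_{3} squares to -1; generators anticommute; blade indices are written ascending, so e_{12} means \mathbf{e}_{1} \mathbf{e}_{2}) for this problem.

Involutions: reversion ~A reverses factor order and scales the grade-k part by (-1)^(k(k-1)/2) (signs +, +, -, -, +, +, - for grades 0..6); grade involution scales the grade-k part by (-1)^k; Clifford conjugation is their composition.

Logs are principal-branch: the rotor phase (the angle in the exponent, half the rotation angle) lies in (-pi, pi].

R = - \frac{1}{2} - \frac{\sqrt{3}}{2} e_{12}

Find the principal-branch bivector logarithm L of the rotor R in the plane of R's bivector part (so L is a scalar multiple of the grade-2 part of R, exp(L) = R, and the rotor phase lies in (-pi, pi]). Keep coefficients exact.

The scalar part of R is - \frac{1}{2}, and that scalar determines the rotor phase on the principal branch; recovering the unit plane as bivector-part over sine of the phase gives L = phase * plane.
Concretely: cos(phase) = - \frac{1}{2} gives phase = ±\frac{2 \pi}{3}, and since phase/sin(phase) is even the sign is immaterial: L = (phase/sin(phase)) * <R>_2 = (\frac{4 \sqrt{3} \pi}{9}) * <R>_2.
Answer: - \frac{2 \pi}{3} e_{12}


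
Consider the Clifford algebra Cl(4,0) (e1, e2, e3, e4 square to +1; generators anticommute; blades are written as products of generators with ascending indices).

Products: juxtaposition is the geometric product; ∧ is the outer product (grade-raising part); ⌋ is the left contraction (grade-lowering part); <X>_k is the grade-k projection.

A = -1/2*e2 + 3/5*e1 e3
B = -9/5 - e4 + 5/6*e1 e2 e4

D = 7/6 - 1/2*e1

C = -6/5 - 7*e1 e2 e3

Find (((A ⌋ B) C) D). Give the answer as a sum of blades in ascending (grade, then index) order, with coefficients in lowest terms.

step 1: 5/12*e1 e4
step 2: -1/2*e1 e4 + 35/12*e2 e3 e4
step 3: -1/4*e4 - 7/12*e1 e4 + 245/72*e2 e3 e4 + 35/24*e1 e2 e3 e4
Answer: -1/4*e4 - 7/12*e1 e4 + 245/72*e2 e3 e4 + 35/24*e1 e2 e3 e4
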